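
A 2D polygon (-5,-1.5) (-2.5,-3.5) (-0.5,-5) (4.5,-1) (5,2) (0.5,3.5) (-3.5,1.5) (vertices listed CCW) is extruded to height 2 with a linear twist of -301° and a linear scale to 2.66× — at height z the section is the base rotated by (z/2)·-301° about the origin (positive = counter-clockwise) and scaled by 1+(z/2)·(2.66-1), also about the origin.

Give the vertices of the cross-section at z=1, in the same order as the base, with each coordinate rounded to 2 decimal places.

Cross-section at z=1: (6.61,6.89) (0.83,7.83) (-3.71,8.41) (-8.07,-2.46) (-6.16,-7.69) (2.36,-6.03) (6.93,0.76)

t = z/height = 1/2 = 0.5
s = 1 + (scale-1)·z/height = 1 + (2.66-1)·1/2 = 1.830000
θ = twist·z/height = -301°·1/2 = -150.5000° = -2.626721 rad
cos θ = -0.870356, sin θ = -0.492424 (intermediates below are computed at full precision and shown rounded to 5 d.p.)
v1: (-5,-1.5) → rotate → (3.61314,3.76765) → ×s → (6.61205,6.89480) → (6.61,6.89)
v2: (-2.5,-3.5) → rotate → (0.45241,4.27730) → ×s → (0.82790,7.82747) → (0.83,7.83)
v3: (-0.5,-5) → rotate → (-2.02694,4.59799) → ×s → (-3.70930,8.41432) → (-3.71,8.41)
v4: (4.5,-1) → rotate → (-4.40902,-1.34555) → ×s → (-8.06851,-2.46236) → (-8.07,-2.46)
v5: (5,2) → rotate → (-3.36693,-4.20283) → ×s → (-6.16148,-7.69118) → (-6.16,-7.69)
v6: (0.5,3.5) → rotate → (1.28830,-3.29246) → ×s → (2.35760,-6.02520) → (2.36,-6.03)
v7: (-3.5,1.5) → rotate → (3.78488,0.41795) → ×s → (6.92633,0.76485) → (6.93,0.76)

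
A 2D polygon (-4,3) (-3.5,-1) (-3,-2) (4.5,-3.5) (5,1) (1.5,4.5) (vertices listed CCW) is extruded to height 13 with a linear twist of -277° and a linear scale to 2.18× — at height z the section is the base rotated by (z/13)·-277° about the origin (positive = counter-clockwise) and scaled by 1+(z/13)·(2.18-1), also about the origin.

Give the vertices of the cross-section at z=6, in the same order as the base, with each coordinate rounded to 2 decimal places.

t = z/height = 6/13 = 0.461538
s = 1 + (scale-1)·z/height = 1 + (2.18-1)·6/13 = 1.544615
θ = twist·z/height = -277°·6/13 = -127.8462° = -2.231336 rad
cos θ = -0.613543, sin θ = -0.789661 (intermediates below are computed at full precision and shown rounded to 5 d.p.)
v1: (-4,3) → rotate → (4.82316,1.31801) → ×s → (7.44992,2.03582) → (7.45,2.04)
v2: (-3.5,-1) → rotate → (1.35774,3.37736) → ×s → (2.09719,5.21672) → (2.10,5.22)
v3: (-3,-2) → rotate → (0.26131,3.59607) → ×s → (0.40362,5.55454) → (0.40,5.55)
v4: (4.5,-3.5) → rotate → (-5.52476,-1.40607) → ×s → (-8.53363,-2.17184) → (-8.53,-2.17)
v5: (5,1) → rotate → (-2.27806,-4.56185) → ×s → (-3.51872,-7.04630) → (-3.52,-7.05)
v6: (1.5,4.5) → rotate → (2.63316,-3.94544) → ×s → (4.06722,-6.09418) → (4.07,-6.09)

Cross-section at z=6: (7.45,2.04) (2.10,5.22) (0.40,5.55) (-8.53,-2.17) (-3.52,-7.05) (4.07,-6.09)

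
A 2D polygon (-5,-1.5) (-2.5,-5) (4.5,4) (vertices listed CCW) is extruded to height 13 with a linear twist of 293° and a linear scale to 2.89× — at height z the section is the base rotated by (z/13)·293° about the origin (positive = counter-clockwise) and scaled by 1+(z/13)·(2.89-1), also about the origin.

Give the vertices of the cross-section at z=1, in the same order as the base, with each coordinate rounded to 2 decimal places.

Cross-section at z=1: (-4.63,-3.78) (-0.45,-6.39) (3.00,6.21)

t = z/height = 1/13 = 0.0769231
s = 1 + (scale-1)·z/height = 1 + (2.89-1)·1/13 = 1.145385
θ = twist·z/height = 293°·1/13 = 22.5385° = 0.393370 rad
cos θ = 0.923622, sin θ = 0.383304 (intermediates below are computed at full precision and shown rounded to 5 d.p.)
v1: (-5,-1.5) → rotate → (-4.04316,-3.30195) → ×s → (-4.63097,-3.78200) → (-4.63,-3.78)
v2: (-2.5,-5) → rotate → (-0.39254,-5.57637) → ×s → (-0.44961,-6.38709) → (-0.45,-6.39)
v3: (4.5,4) → rotate → (2.62309,5.41936) → ×s → (3.00444,6.20725) → (3.00,6.21)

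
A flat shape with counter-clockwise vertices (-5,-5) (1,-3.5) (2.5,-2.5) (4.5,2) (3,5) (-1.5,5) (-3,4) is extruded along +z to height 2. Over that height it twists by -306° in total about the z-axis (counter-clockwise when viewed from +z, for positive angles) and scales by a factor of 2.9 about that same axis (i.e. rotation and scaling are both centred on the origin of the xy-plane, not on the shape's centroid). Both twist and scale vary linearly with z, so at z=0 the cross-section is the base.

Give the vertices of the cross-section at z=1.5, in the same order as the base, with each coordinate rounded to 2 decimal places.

t = z/height = 1.5/2 = 0.75
s = 1 + (scale-1)·z/height = 1 + (2.9-1)·1.5/2 = 2.425000
θ = twist·z/height = -306°·1.5/2 = -229.5000° = -4.005531 rad
cos θ = -0.649448, sin θ = 0.760406 (intermediates below are computed at full precision and shown rounded to 5 d.p.)
v1: (-5,-5) → rotate → (7.04927,-0.55479) → ×s → (17.09448,-1.34536) → (17.09,-1.35)
v2: (1,-3.5) → rotate → (2.01197,3.03347) → ×s → (4.87903,7.35617) → (4.88,7.36)
v3: (2.5,-2.5) → rotate → (0.27739,3.52464) → ×s → (0.67268,8.54724) → (0.67,8.55)
v4: (4.5,2) → rotate → (-4.44333,2.12293) → ×s → (-10.77507,5.14811) → (-10.78,5.15)
v5: (3,5) → rotate → (-5.75037,-0.96602) → ×s → (-13.94466,-2.34260) → (-13.94,-2.34)
v6: (-1.5,5) → rotate → (-2.82786,-4.38785) → ×s → (-6.85756,-10.64053) → (-6.86,-10.64)
v7: (-3,4) → rotate → (-1.09328,-4.87901) → ×s → (-2.65120,-11.83160) → (-2.65,-11.83)

Cross-section at z=1.5: (17.09,-1.35) (4.88,7.36) (0.67,8.55) (-10.78,5.15) (-13.94,-2.34) (-6.86,-10.64) (-2.65,-11.83)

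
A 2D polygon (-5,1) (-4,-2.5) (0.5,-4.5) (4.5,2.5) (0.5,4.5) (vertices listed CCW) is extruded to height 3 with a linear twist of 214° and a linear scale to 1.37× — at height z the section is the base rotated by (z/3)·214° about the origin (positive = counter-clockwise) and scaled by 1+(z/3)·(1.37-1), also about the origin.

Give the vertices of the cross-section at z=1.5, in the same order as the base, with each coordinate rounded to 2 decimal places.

t = z/height = 1.5/3 = 0.5
s = 1 + (scale-1)·z/height = 1 + (1.37-1)·1.5/3 = 1.185000
θ = twist·z/height = 214°·1.5/3 = 107.0000° = 1.867502 rad
cos θ = -0.292372, sin θ = 0.956305 (intermediates below are computed at full precision and shown rounded to 5 d.p.)
v1: (-5,1) → rotate → (0.50555,-5.07390) → ×s → (0.59908,-6.01257) → (0.60,-6.01)
v2: (-4,-2.5) → rotate → (3.56025,-3.09429) → ×s → (4.21889,-3.66673) → (4.22,-3.67)
v3: (0.5,-4.5) → rotate → (4.15719,1.79383) → ×s → (4.92626,2.12568) → (4.93,2.13)
v4: (4.5,2.5) → rotate → (-3.70643,3.57244) → ×s → (-4.39212,4.23334) → (-4.39,4.23)
v5: (0.5,4.5) → rotate → (-4.44956,-0.83752) → ×s → (-5.27273,-0.99246) → (-5.27,-0.99)

Cross-section at z=1.5: (0.60,-6.01) (4.22,-3.67) (4.93,2.13) (-4.39,4.23) (-5.27,-0.99)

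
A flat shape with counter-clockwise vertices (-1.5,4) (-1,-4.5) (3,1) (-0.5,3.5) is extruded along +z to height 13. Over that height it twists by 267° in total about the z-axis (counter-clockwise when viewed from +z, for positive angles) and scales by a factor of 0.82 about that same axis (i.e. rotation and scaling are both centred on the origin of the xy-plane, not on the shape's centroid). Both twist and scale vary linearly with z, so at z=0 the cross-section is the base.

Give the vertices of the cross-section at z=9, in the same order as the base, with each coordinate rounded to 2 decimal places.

t = z/height = 9/13 = 0.692308
s = 1 + (scale-1)·z/height = 1 + (0.82-1)·9/13 = 0.875385
θ = twist·z/height = 267°·9/13 = 184.8462° = 3.226174 rad
cos θ = -0.996425, sin θ = -0.084481 (intermediates below are computed at full precision and shown rounded to 5 d.p.)
v1: (-1.5,4) → rotate → (1.83256,-3.85898) → ×s → (1.60419,-3.37809) → (1.60,-3.38)
v2: (-1,-4.5) → rotate → (0.61626,4.56839) → ×s → (0.53947,3.99910) → (0.54,4.00)
v3: (3,1) → rotate → (-2.90479,-1.24987) → ×s → (-2.54281,-1.09411) → (-2.54,-1.09)
v4: (-0.5,3.5) → rotate → (0.79389,-3.44525) → ×s → (0.69496,-3.01592) → (0.69,-3.02)

Cross-section at z=9: (1.60,-3.38) (0.54,4.00) (-2.54,-1.09) (0.69,-3.02)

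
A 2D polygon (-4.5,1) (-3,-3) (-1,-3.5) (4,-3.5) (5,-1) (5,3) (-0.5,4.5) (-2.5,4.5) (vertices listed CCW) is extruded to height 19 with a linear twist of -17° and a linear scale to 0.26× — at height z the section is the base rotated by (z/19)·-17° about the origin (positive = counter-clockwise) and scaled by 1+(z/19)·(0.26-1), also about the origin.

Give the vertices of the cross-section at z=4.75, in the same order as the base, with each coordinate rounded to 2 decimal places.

t = z/height = 4.75/19 = 0.25
s = 1 + (scale-1)·z/height = 1 + (0.26-1)·4.75/19 = 0.815000
θ = twist·z/height = -17°·4.75/19 = -4.2500° = -0.074176 rad
cos θ = 0.997250, sin θ = -0.074108 (intermediates below are computed at full precision and shown rounded to 5 d.p.)
v1: (-4.5,1) → rotate → (-4.41352,1.33074) → ×s → (-3.59702,1.08455) → (-3.60,1.08)
v2: (-3,-3) → rotate → (-3.21408,-2.76943) → ×s → (-2.61947,-2.25708) → (-2.62,-2.26)
v3: (-1,-3.5) → rotate → (-1.25663,-3.41627) → ×s → (-1.02415,-2.78426) → (-1.02,-2.78)
v4: (4,-3.5) → rotate → (3.72962,-3.78681) → ×s → (3.03964,-3.08625) → (3.04,-3.09)
v5: (5,-1) → rotate → (4.91214,-1.36779) → ×s → (4.00340,-1.11475) → (4.00,-1.11)
v6: (5,3) → rotate → (5.20858,2.62121) → ×s → (4.24499,2.13628) → (4.24,2.14)
v7: (-0.5,4.5) → rotate → (-0.16514,4.52468) → ×s → (-0.13459,3.68761) → (-0.13,3.69)
v8: (-2.5,4.5) → rotate → (-2.15964,4.67290) → ×s → (-1.76010,3.80841) → (-1.76,3.81)

Cross-section at z=4.75: (-3.60,1.08) (-2.62,-2.26) (-1.02,-2.78) (3.04,-3.09) (4.00,-1.11) (4.24,2.14) (-0.13,3.69) (-1.76,3.81)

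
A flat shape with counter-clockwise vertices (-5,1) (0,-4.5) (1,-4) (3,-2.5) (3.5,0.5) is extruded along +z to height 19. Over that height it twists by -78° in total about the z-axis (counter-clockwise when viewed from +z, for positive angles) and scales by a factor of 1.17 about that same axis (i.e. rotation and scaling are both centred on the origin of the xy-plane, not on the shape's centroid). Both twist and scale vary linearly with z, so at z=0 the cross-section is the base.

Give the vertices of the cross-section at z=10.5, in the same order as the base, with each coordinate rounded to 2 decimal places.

Cross-section at z=10.5: (-3.25,4.54) (-3.36,-3.59) (-2.19,-3.94) (0.53,-4.24) (3.17,-2.22)

t = z/height = 10.5/19 = 0.552632
s = 1 + (scale-1)·z/height = 1 + (1.17-1)·10.5/19 = 1.093947
θ = twist·z/height = -78°·10.5/19 = -43.1053° = -0.752329 rad
cos θ = 0.730100, sin θ = -0.683341 (intermediates below are computed at full precision and shown rounded to 5 d.p.)
v1: (-5,1) → rotate → (-2.96716,4.14680) → ×s → (-3.24591,4.53639) → (-3.25,4.54)
v2: (0,-4.5) → rotate → (-3.07503,-3.28545) → ×s → (-3.36393,-3.59411) → (-3.36,-3.59)
v3: (1,-4) → rotate → (-2.00326,-3.60374) → ×s → (-2.19147,-3.94230) → (-2.19,-3.94)
v4: (3,-2.5) → rotate → (0.48195,-3.87527) → ×s → (0.52722,-4.23934) → (0.53,-4.24)
v5: (3.5,0.5) → rotate → (2.89702,-2.02664) → ×s → (3.16919,-2.21704) → (3.17,-2.22)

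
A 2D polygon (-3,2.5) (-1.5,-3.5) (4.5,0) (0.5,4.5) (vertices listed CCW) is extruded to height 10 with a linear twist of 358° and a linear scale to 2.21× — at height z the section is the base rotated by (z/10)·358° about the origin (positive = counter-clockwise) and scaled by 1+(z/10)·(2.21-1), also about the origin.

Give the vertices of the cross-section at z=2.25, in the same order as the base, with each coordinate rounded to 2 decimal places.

t = z/height = 2.25/10 = 0.225
s = 1 + (scale-1)·z/height = 1 + (2.21-1)·2.25/10 = 1.272250
θ = twist·z/height = 358°·2.25/10 = 80.5500° = 1.405863 rad
cos θ = 0.164187, sin θ = 0.986429 (intermediates below are computed at full precision and shown rounded to 5 d.p.)
v1: (-3,2.5) → rotate → (-2.95863,-2.54882) → ×s → (-3.76412,-3.24274) → (-3.76,-3.24)
v2: (-1.5,-3.5) → rotate → (3.20622,-2.05430) → ×s → (4.07912,-2.61358) → (4.08,-2.61)
v3: (4.5,0) → rotate → (0.73884,4.43893) → ×s → (0.93999,5.64743) → (0.94,5.65)
v4: (0.5,4.5) → rotate → (-4.35684,1.23206) → ×s → (-5.54299,1.56748) → (-5.54,1.57)

Cross-section at z=2.25: (-3.76,-3.24) (4.08,-2.61) (0.94,5.65) (-5.54,1.57)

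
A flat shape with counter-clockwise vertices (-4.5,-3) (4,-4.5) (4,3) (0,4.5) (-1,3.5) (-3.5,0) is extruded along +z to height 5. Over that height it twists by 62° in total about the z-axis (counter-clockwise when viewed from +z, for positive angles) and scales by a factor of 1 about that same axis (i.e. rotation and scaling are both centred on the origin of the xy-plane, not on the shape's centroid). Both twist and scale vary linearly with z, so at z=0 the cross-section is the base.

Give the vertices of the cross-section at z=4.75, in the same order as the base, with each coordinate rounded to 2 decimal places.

t = z/height = 4.75/5 = 0.95
s = 1 + (scale-1)·z/height = 1 + (1-1)·4.75/5 = 1.000000
θ = twist·z/height = 62°·4.75/5 = 58.9000° = 1.027999 rad
cos θ = 0.516533, sin θ = 0.856267 (intermediates below are computed at full precision and shown rounded to 5 d.p.)
v1: (-4.5,-3) → rotate → (0.24440,-5.40280) → ×s → (0.24440,-5.40280) → (0.24,-5.40)
v2: (4,-4.5) → rotate → (5.91934,1.10067) → ×s → (5.91934,1.10067) → (5.92,1.10)
v3: (4,3) → rotate → (-0.50267,4.97467) → ×s → (-0.50267,4.97467) → (-0.50,4.97)
v4: (0,4.5) → rotate → (-3.85320,2.32440) → ×s → (-3.85320,2.32440) → (-3.85,2.32)
v5: (-1,3.5) → rotate → (-3.51347,0.95160) → ×s → (-3.51347,0.95160) → (-3.51,0.95)
v6: (-3.5,0) → rotate → (-1.80787,-2.99693) → ×s → (-1.80787,-2.99693) → (-1.81,-3.00)

Cross-section at z=4.75: (0.24,-5.40) (5.92,1.10) (-0.50,4.97) (-3.85,2.32) (-3.51,0.95) (-1.81,-3.00)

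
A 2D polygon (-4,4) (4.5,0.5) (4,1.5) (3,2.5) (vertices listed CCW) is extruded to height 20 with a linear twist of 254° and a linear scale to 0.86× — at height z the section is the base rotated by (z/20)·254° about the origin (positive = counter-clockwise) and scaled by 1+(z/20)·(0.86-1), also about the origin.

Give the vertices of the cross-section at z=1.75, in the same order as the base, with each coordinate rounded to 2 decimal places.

Cross-section at z=1.75: (-5.15,2.16) (3.93,2.14) (3.10,2.87) (1.81,3.41)

t = z/height = 1.75/20 = 0.0875
s = 1 + (scale-1)·z/height = 1 + (0.86-1)·1.75/20 = 0.987750
θ = twist·z/height = 254°·1.75/20 = 22.2250° = 0.387899 rad
cos θ = 0.925706, sin θ = 0.378245 (intermediates below are computed at full precision and shown rounded to 5 d.p.)
v1: (-4,4) → rotate → (-5.21580,2.18984) → ×s → (-5.15191,2.16302) → (-5.15,2.16)
v2: (4.5,0.5) → rotate → (3.97655,2.16495) → ×s → (3.92784,2.13843) → (3.93,2.14)
v3: (4,1.5) → rotate → (3.13546,2.90154) → ×s → (3.09705,2.86599) → (3.10,2.87)
v4: (3,2.5) → rotate → (1.83151,3.44900) → ×s → (1.80907,3.40675) → (1.81,3.41)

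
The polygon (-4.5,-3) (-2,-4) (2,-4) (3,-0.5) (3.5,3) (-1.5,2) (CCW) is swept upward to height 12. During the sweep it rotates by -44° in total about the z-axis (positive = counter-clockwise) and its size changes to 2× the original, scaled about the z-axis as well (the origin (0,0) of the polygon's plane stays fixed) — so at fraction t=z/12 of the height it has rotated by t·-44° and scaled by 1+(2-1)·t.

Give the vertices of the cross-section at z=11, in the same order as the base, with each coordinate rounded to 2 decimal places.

Cross-section at z=11: (-10.30,1.20) (-7.88,-3.36) (-2.04,-8.33) (3.76,-4.45) (8.84,0.04) (0.29,4.78)

t = z/height = 11/12 = 0.916667
s = 1 + (scale-1)·z/height = 1 + (2-1)·11/12 = 1.916667
θ = twist·z/height = -44°·11/12 = -40.3333° = -0.703949 rad
cos θ = 0.762292, sin θ = -0.647233 (intermediates below are computed at full precision and shown rounded to 5 d.p.)
v1: (-4.5,-3) → rotate → (-5.37201,0.62567) → ×s → (-10.29636,1.19921) → (-10.30,1.20)
v2: (-2,-4) → rotate → (-4.11352,-1.75470) → ×s → (-7.88424,-3.36318) → (-7.88,-3.36)
v3: (2,-4) → rotate → (-1.06435,-4.34363) → ×s → (-2.04000,-8.32530) → (-2.04,-8.33)
v4: (3,-0.5) → rotate → (1.96326,-2.32285) → ×s → (3.76291,-4.45212) → (3.76,-4.45)
v5: (3.5,3) → rotate → (4.60972,0.02156) → ×s → (8.83530,0.04132) → (8.84,0.04)
v6: (-1.5,2) → rotate → (0.15103,2.49543) → ×s → (0.28947,4.78291) → (0.29,4.78)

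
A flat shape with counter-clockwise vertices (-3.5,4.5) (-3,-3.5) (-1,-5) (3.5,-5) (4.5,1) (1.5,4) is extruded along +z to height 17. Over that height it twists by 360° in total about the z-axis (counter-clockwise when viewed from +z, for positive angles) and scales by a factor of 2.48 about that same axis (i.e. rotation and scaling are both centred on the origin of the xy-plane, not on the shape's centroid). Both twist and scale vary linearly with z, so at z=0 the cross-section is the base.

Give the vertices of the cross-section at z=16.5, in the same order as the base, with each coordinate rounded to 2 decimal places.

Cross-section at z=16.5: (-6.37,12.34) (-8.75,-7.04) (-4.63,-11.53) (6.14,-13.54) (11.23,0.38) (5.38,8.91)

t = z/height = 16.5/17 = 0.970588
s = 1 + (scale-1)·z/height = 1 + (2.48-1)·16.5/17 = 2.436471
θ = twist·z/height = 360°·16.5/17 = 349.4118° = 6.098386 rad
cos θ = 0.982973, sin θ = -0.183750 (intermediates below are computed at full precision and shown rounded to 5 d.p.)
v1: (-3.5,4.5) → rotate → (-2.61353,5.06650) → ×s → (-6.36780,12.34438) → (-6.37,12.34)
v2: (-3,-3.5) → rotate → (-3.59204,-2.88916) → ×s → (-8.75191,-7.03935) → (-8.75,-7.04)
v3: (-1,-5) → rotate → (-1.90172,-4.73112) → ×s → (-4.63349,-11.52722) → (-4.63,-11.53)
v4: (3.5,-5) → rotate → (2.52166,-5.55799) → ×s → (6.14395,-13.54188) → (6.14,-13.54)
v5: (4.5,1) → rotate → (4.60713,0.15610) → ×s → (11.22513,0.38033) → (11.23,0.38)
v6: (1.5,4) → rotate → (2.20946,3.65627) → ×s → (5.38328,8.90839) → (5.38,8.91)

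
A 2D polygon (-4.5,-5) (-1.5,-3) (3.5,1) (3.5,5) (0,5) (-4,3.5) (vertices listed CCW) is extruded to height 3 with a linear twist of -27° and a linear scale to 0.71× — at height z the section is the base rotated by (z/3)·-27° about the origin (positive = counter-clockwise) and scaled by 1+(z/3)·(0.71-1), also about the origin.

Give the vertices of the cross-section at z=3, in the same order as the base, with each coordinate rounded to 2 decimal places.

Cross-section at z=3: (-4.46,-1.71) (-1.92,-1.41) (2.54,-0.50) (3.83,2.03) (1.61,3.16) (-1.40,3.50)

t = z/height = 3/3 = 1
s = 1 + (scale-1)·z/height = 1 + (0.71-1)·3/3 = 0.710000
θ = twist·z/height = -27°·3/3 = -27.0000° = -0.471239 rad
cos θ = 0.891007, sin θ = -0.453990 (intermediates below are computed at full precision and shown rounded to 5 d.p.)
v1: (-4.5,-5) → rotate → (-6.27948,-2.41208) → ×s → (-4.45843,-1.71257) → (-4.46,-1.71)
v2: (-1.5,-3) → rotate → (-2.69848,-1.99203) → ×s → (-1.91592,-1.41434) → (-1.92,-1.41)
v3: (3.5,1) → rotate → (3.57251,-0.69796) → ×s → (2.53648,-0.49555) → (2.54,-0.50)
v4: (3.5,5) → rotate → (5.38848,2.86607) → ×s → (3.82582,2.03491) → (3.83,2.03)
v5: (0,5) → rotate → (2.26995,4.45503) → ×s → (1.61167,3.16307) → (1.61,3.16)
v6: (-4,3.5) → rotate → (-1.97506,4.93448) → ×s → (-1.40229,3.50348) → (-1.40,3.50)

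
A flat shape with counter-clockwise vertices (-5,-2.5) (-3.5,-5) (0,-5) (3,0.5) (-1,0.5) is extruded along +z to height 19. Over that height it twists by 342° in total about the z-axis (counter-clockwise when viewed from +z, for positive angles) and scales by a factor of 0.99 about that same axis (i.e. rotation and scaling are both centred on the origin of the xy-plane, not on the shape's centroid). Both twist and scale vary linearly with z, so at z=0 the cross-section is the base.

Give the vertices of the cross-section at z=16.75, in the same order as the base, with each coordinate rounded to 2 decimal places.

t = z/height = 16.75/19 = 0.881579
s = 1 + (scale-1)·z/height = 1 + (0.99-1)·16.75/19 = 0.991184
θ = twist·z/height = 342°·16.75/19 = 301.5000° = 5.262168 rad
cos θ = 0.522499, sin θ = -0.852640 (intermediates below are computed at full precision and shown rounded to 5 d.p.)
v1: (-5,-2.5) → rotate → (-4.74409,2.95695) → ×s → (-4.70227,2.93089) → (-4.70,2.93)
v2: (-3.5,-5) → rotate → (-6.09195,0.37175) → ×s → (-6.03824,0.36847) → (-6.04,0.37)
v3: (0,-5) → rotate → (-4.26320,-2.61249) → ×s → (-4.22562,-2.58946) → (-4.23,-2.59)
v4: (3,0.5) → rotate → (1.99382,-2.29667) → ×s → (1.97624,-2.27642) → (1.98,-2.28)
v5: (-1,0.5) → rotate → (-0.09618,1.11389) → ×s → (-0.09533,1.10407) → (-0.10,1.10)

Cross-section at z=16.75: (-4.70,2.93) (-6.04,0.37) (-4.23,-2.59) (1.98,-2.28) (-0.10,1.10)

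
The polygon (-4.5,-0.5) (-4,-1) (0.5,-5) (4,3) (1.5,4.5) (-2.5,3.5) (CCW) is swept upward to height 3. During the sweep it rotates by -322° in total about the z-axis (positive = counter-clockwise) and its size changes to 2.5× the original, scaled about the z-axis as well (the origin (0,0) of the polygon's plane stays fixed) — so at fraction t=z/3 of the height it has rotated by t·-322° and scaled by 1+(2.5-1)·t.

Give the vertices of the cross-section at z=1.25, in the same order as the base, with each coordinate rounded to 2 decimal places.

t = z/height = 1.25/3 = 0.416667
s = 1 + (scale-1)·z/height = 1 + (2.5-1)·1.25/3 = 1.625000
θ = twist·z/height = -322°·1.25/3 = -134.1667° = -2.341650 rad
cos θ = -0.696748, sin θ = -0.717316 (intermediates below are computed at full precision and shown rounded to 5 d.p.)
v1: (-4.5,-0.5) → rotate → (2.77671,3.57630) → ×s → (4.51215,5.81148) → (4.51,5.81)
v2: (-4,-1) → rotate → (2.06968,3.56601) → ×s → (3.36322,5.79477) → (3.36,5.79)
v3: (0.5,-5) → rotate → (-3.93495,3.12508) → ×s → (-6.39430,5.07826) → (-6.39,5.08)
v4: (4,3) → rotate → (-0.63504,-4.95951) → ×s → (-1.03195,-8.05920) → (-1.03,-8.06)
v5: (1.5,4.5) → rotate → (2.18280,-4.21134) → ×s → (3.54705,-6.84343) → (3.55,-6.84)
v6: (-2.5,3.5) → rotate → (4.25248,-0.64533) → ×s → (6.91027,-1.04866) → (6.91,-1.05)

Cross-section at z=1.25: (4.51,5.81) (3.36,5.79) (-6.39,5.08) (-1.03,-8.06) (3.55,-6.84) (6.91,-1.05)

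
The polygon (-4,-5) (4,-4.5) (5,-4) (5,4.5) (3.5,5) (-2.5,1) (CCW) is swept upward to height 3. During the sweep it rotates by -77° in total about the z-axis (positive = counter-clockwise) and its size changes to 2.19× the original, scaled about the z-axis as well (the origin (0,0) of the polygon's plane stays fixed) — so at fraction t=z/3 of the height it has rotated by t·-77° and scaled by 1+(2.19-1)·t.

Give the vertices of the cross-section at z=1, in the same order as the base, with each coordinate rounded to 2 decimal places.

t = z/height = 1/3 = 0.333333
s = 1 + (scale-1)·z/height = 1 + (2.19-1)·1/3 = 1.396667
θ = twist·z/height = -77°·1/3 = -25.6667° = -0.447968 rad
cos θ = 0.901329, sin θ = -0.433135 (intermediates below are computed at full precision and shown rounded to 5 d.p.)
v1: (-4,-5) → rotate → (-5.77099,-2.77411) → ×s → (-8.06015,-3.87450) → (-8.06,-3.87)
v2: (4,-4.5) → rotate → (1.65621,-5.78852) → ×s → (2.31317,-8.08463) → (2.31,-8.08)
v3: (5,-4) → rotate → (2.77411,-5.77099) → ×s → (3.87450,-8.06015) → (3.87,-8.06)
v4: (5,4.5) → rotate → (6.45575,1.89031) → ×s → (9.01653,2.64013) → (9.02,2.64)
v5: (3.5,5) → rotate → (5.32033,2.99067) → ×s → (7.43072,4.17697) → (7.43,4.18)
v6: (-2.5,1) → rotate → (-1.82019,1.98417) → ×s → (-2.54220,2.77122) → (-2.54,2.77)

Cross-section at z=1: (-8.06,-3.87) (2.31,-8.08) (3.87,-8.06) (9.02,2.64) (7.43,4.18) (-2.54,2.77)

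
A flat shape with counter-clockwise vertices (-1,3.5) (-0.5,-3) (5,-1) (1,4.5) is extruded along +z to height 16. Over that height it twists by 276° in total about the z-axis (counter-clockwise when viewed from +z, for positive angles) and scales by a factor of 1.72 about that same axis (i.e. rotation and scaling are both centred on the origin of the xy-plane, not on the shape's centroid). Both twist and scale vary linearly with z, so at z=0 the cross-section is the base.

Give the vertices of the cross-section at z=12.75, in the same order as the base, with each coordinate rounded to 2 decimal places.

Cross-section at z=12.75: (4.74,-3.21) (-2.43,4.13) (-7.04,-3.84) (3.34,-6.44)

t = z/height = 12.75/16 = 0.796875
s = 1 + (scale-1)·z/height = 1 + (1.72-1)·12.75/16 = 1.573750
θ = twist·z/height = 276°·12.75/16 = 219.9375° = 3.838634 rad
cos θ = -0.766745, sin θ = -0.641952 (intermediates below are computed at full precision and shown rounded to 5 d.p.)
v1: (-1,3.5) → rotate → (3.01358,-2.04166) → ×s → (4.74261,-3.21306) → (4.74,-3.21)
v2: (-0.5,-3) → rotate → (-1.54248,2.62121) → ×s → (-2.42748,4.12513) → (-2.43,4.13)
v3: (5,-1) → rotate → (-4.47568,-2.44301) → ×s → (-7.04360,-3.84469) → (-7.04,-3.84)
v4: (1,4.5) → rotate → (2.12204,-4.09230) → ×s → (3.33956,-6.44026) → (3.34,-6.44)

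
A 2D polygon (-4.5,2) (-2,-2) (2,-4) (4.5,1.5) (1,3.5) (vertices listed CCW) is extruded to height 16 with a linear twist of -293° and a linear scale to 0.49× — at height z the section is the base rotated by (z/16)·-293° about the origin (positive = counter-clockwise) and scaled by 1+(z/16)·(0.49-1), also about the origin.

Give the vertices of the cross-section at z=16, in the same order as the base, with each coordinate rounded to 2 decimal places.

Cross-section at z=16: (-1.76,-1.65) (0.52,-1.29) (2.19,0.14) (0.18,2.32) (-1.39,1.12)

t = z/height = 16/16 = 1
s = 1 + (scale-1)·z/height = 1 + (0.49-1)·16/16 = 0.490000
θ = twist·z/height = -293°·16/16 = -293.0000° = -5.113815 rad
cos θ = 0.390731, sin θ = 0.920505 (intermediates below are computed at full precision and shown rounded to 5 d.p.)
v1: (-4.5,2) → rotate → (-3.59930,-3.36081) → ×s → (-1.76366,-1.64680) → (-1.76,-1.65)
v2: (-2,-2) → rotate → (1.05955,-2.62247) → ×s → (0.51918,-1.28501) → (0.52,-1.29)
v3: (2,-4) → rotate → (4.46348,0.27809) → ×s → (2.18711,0.13626) → (2.19,0.14)
v4: (4.5,1.5) → rotate → (0.37753,4.72837) → ×s → (0.18499,2.31690) → (0.18,2.32)
v5: (1,3.5) → rotate → (-2.83104,2.28806) → ×s → (-1.38721,1.12115) → (-1.39,1.12)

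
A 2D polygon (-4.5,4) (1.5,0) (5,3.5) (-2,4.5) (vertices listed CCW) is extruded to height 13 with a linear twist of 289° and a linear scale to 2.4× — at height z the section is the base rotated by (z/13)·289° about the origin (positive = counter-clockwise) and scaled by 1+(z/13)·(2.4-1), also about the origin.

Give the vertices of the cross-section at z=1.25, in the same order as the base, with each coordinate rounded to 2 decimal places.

Cross-section at z=1.25: (-6.63,1.63) (1.51,0.79) (3.17,6.16) (-4.39,3.46)

t = z/height = 1.25/13 = 0.0961538
s = 1 + (scale-1)·z/height = 1 + (2.4-1)·1.25/13 = 1.134615
θ = twist·z/height = 289°·1.25/13 = 27.7885° = 0.485000 rad
cos θ = 0.884675, sin θ = 0.466208 (intermediates below are computed at full precision and shown rounded to 5 d.p.)
v1: (-4.5,4) → rotate → (-5.84587,1.44076) → ×s → (-6.63282,1.63471) → (-6.63,1.63)
v2: (1.5,0) → rotate → (1.32701,0.69931) → ×s → (1.50565,0.79345) → (1.51,0.79)
v3: (5,3.5) → rotate → (2.79164,5.42740) → ×s → (3.16744,6.15802) → (3.17,6.16)
v4: (-2,4.5) → rotate → (-3.86729,3.04862) → ×s → (-4.38788,3.45901) → (-4.39,3.46)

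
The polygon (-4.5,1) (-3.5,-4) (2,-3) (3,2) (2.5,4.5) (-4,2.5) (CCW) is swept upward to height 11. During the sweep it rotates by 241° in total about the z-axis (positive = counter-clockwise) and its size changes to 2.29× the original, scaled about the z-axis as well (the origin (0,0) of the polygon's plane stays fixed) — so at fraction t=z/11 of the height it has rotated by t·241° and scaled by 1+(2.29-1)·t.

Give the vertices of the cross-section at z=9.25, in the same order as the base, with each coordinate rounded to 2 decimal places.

t = z/height = 9.25/11 = 0.840909
s = 1 + (scale-1)·z/height = 1 + (2.29-1)·9.25/11 = 2.084773
θ = twist·z/height = 241°·9.25/11 = 202.6591° = 3.537068 rad
cos θ = -0.922813, sin θ = -0.385247 (intermediates below are computed at full precision and shown rounded to 5 d.p.)
v1: (-4.5,1) → rotate → (4.53791,0.81080) → ×s → (9.46051,1.69033) → (9.46,1.69)
v2: (-3.5,-4) → rotate → (1.68886,5.03962) → ×s → (3.52088,10.50646) → (3.52,10.51)
v3: (2,-3) → rotate → (-3.00137,1.99795) → ×s → (-6.25717,4.16526) → (-6.26,4.17)
v4: (3,2) → rotate → (-1.99795,-3.00137) → ×s → (-4.16526,-6.25717) → (-4.17,-6.26)
v5: (2.5,4.5) → rotate → (-0.57342,-5.11578) → ×s → (-1.19545,-10.66524) → (-1.20,-10.67)
v6: (-4,2.5) → rotate → (4.65437,-0.76604) → ×s → (9.70331,-1.59703) → (9.70,-1.60)

Cross-section at z=9.25: (9.46,1.69) (3.52,10.51) (-6.26,4.17) (-4.17,-6.26) (-1.20,-10.67) (9.70,-1.60)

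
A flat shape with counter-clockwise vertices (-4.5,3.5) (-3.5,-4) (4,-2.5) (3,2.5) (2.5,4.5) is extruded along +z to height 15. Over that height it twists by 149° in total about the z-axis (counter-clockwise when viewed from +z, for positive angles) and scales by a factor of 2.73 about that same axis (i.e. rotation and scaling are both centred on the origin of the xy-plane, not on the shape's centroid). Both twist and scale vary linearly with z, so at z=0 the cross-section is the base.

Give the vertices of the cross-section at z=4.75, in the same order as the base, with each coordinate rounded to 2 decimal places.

Cross-section at z=4.75: (-8.71,-1.43) (0.86,-8.18) (7.05,1.91) (0.32,6.04) (-2.48,7.57)

t = z/height = 4.75/15 = 0.316667
s = 1 + (scale-1)·z/height = 1 + (2.73-1)·4.75/15 = 1.547833
θ = twist·z/height = 149°·4.75/15 = 47.1833° = 0.823505 rad
cos θ = 0.679655, sin θ = 0.733532 (intermediates below are computed at full precision and shown rounded to 5 d.p.)
v1: (-4.5,3.5) → rotate → (-5.62581,-0.92210) → ×s → (-8.70781,-1.42726) → (-8.71,-1.43)
v2: (-3.5,-4) → rotate → (0.55534,-5.28598) → ×s → (0.85957,-8.18182) → (0.86,-8.18)
v3: (4,-2.5) → rotate → (4.55245,1.23499) → ×s → (7.04643,1.91156) → (7.05,1.91)
v4: (3,2.5) → rotate → (0.20513,3.89973) → ×s → (0.31751,6.03614) → (0.32,6.04)
v5: (2.5,4.5) → rotate → (-1.60176,4.89228) → ×s → (-2.47925,7.57243) → (-2.48,7.57)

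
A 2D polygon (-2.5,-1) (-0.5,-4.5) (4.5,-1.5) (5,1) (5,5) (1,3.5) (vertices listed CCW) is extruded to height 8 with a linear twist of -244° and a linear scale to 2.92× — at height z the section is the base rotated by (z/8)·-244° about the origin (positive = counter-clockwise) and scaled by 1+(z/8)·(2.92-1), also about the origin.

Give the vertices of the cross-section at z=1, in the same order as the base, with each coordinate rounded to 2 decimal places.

Cross-section at z=1: (-3.30,0.50) (-3.37,-4.49) (3.86,-4.43) (5.97,-2.08) (8.49,2.20) (3.27,3.11)

t = z/height = 1/8 = 0.125
s = 1 + (scale-1)·z/height = 1 + (2.92-1)·1/8 = 1.240000
θ = twist·z/height = -244°·1/8 = -30.5000° = -0.532325 rad
cos θ = 0.861629, sin θ = -0.507538 (intermediates below are computed at full precision and shown rounded to 5 d.p.)
v1: (-2.5,-1) → rotate → (-2.66161,0.40722) → ×s → (-3.30040,0.50495) → (-3.30,0.50)
v2: (-0.5,-4.5) → rotate → (-2.71474,-3.62356) → ×s → (-3.36627,-4.49322) → (-3.37,-4.49)
v3: (4.5,-1.5) → rotate → (3.11602,-3.57637) → ×s → (3.86387,-4.43469) → (3.86,-4.43)
v4: (5,1) → rotate → (4.81568,-1.67606) → ×s → (5.97145,-2.07832) → (5.97,-2.08)
v5: (5,5) → rotate → (6.84584,1.77045) → ×s → (8.48884,2.19536) → (8.49,2.20)
v6: (1,3.5) → rotate → (2.63801,2.50816) → ×s → (3.27114,3.11012) → (3.27,3.11)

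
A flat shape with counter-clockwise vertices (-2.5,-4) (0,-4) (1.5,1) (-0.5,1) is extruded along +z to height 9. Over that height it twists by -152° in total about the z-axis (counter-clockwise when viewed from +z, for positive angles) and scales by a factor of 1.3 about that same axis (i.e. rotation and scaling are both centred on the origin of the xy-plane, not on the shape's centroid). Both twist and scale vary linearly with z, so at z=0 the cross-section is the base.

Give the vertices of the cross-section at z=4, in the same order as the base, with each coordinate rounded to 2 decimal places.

Cross-section at z=4: (-5.27,0.89) (-4.19,-1.73) (1.70,-1.14) (0.83,0.96)

t = z/height = 4/9 = 0.444444
s = 1 + (scale-1)·z/height = 1 + (1.3-1)·4/9 = 1.133333
θ = twist·z/height = -152°·4/9 = -67.5556° = -1.179067 rad
cos θ = 0.381787, sin θ = -0.924250 (intermediates below are computed at full precision and shown rounded to 5 d.p.)
v1: (-2.5,-4) → rotate → (-4.65147,0.78348) → ×s → (-5.27167,0.88794) → (-5.27,0.89)
v2: (0,-4) → rotate → (-3.69700,-1.52715) → ×s → (-4.18993,-1.73077) → (-4.19,-1.73)
v3: (1.5,1) → rotate → (1.49693,-1.00459) → ×s → (1.69652,-1.13853) → (1.70,-1.14)
v4: (-0.5,1) → rotate → (0.73336,0.84391) → ×s → (0.83114,0.95643) → (0.83,0.96)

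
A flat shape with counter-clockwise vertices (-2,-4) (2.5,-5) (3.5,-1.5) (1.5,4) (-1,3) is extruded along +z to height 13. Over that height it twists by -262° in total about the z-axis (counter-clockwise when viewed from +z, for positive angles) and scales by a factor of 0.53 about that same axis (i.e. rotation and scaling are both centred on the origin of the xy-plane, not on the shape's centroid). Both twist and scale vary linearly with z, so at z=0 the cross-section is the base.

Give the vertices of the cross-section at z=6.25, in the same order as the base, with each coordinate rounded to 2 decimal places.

Cross-section at z=6.25: (-1.60,3.07) (-4.27,0.71) (-2.53,-1.51) (1.82,-2.76) (2.33,-0.74)

t = z/height = 6.25/13 = 0.480769
s = 1 + (scale-1)·z/height = 1 + (0.53-1)·6.25/13 = 0.774038
θ = twist·z/height = -262°·6.25/13 = -125.9615° = -2.198444 rad
cos θ = -0.587242, sin θ = -0.809411 (intermediates below are computed at full precision and shown rounded to 5 d.p.)
v1: (-2,-4) → rotate → (-2.06316,3.96779) → ×s → (-1.59697,3.07122) → (-1.60,3.07)
v2: (2.5,-5) → rotate → (-5.51516,0.91268) → ×s → (-4.26895,0.70645) → (-4.27,0.71)
v3: (3.5,-1.5) → rotate → (-3.26946,-1.95208) → ×s → (-2.53069,-1.51098) → (-2.53,-1.51)
v4: (1.5,4) → rotate → (2.35678,-3.56309) → ×s → (1.82424,-2.75797) → (1.82,-2.76)
v5: (-1,3) → rotate → (3.01548,-0.95231) → ×s → (2.33409,-0.73713) → (2.33,-0.74)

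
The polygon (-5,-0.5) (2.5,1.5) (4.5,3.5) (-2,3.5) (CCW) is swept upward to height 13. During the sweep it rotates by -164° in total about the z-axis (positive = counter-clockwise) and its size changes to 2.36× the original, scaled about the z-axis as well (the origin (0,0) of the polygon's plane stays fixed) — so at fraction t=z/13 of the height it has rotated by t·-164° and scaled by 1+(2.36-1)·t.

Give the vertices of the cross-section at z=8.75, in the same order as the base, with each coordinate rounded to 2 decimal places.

t = z/height = 8.75/13 = 0.673077
s = 1 + (scale-1)·z/height = 1 + (2.36-1)·8.75/13 = 1.915385
θ = twist·z/height = -164°·8.75/13 = -110.3846° = -1.926575 rad
cos θ = -0.348320, sin θ = -0.937376 (intermediates below are computed at full precision and shown rounded to 5 d.p.)
v1: (-5,-0.5) → rotate → (1.27291,4.86104) → ×s → (2.43812,9.31076) → (2.44,9.31)
v2: (2.5,1.5) → rotate → (0.53526,-2.86592) → ×s → (1.02523,-5.48934) → (1.03,-5.49)
v3: (4.5,3.5) → rotate → (1.71337,-5.43731) → ×s → (3.28177,-10.41454) → (3.28,-10.41)
v4: (-2,3.5) → rotate → (3.97746,0.65563) → ×s → (7.61836,1.25578) → (7.62,1.26)

Cross-section at z=8.75: (2.44,9.31) (1.03,-5.49) (3.28,-10.41) (7.62,1.26)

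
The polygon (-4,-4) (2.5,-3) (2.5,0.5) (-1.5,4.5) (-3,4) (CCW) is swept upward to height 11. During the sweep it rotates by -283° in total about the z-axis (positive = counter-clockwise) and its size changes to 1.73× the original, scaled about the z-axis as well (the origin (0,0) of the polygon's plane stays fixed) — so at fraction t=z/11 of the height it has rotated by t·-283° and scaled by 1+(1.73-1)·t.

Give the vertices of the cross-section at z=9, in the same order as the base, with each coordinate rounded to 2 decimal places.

t = z/height = 9/11 = 0.818182
s = 1 + (scale-1)·z/height = 1 + (1.73-1)·9/11 = 1.597273
θ = twist·z/height = -283°·9/11 = -231.5455° = -4.041231 rad
cos θ = -0.621894, sin θ = 0.783102 (intermediates below are computed at full precision and shown rounded to 5 d.p.)
v1: (-4,-4) → rotate → (5.61998,-0.64483) → ×s → (8.97664,-1.02997) → (8.98,-1.03)
v2: (2.5,-3) → rotate → (0.79457,3.82344) → ×s → (1.26915,6.10707) → (1.27,6.11)
v3: (2.5,0.5) → rotate → (-1.94628,1.64681) → ×s → (-3.10875,2.63040) → (-3.11,2.63)
v4: (-1.5,4.5) → rotate → (-2.59112,-3.97317) → ×s → (-4.13872,-6.34624) → (-4.14,-6.35)
v5: (-3,4) → rotate → (-1.26673,-4.83688) → ×s → (-2.02331,-7.72582) → (-2.02,-7.73)

Cross-section at z=9: (8.98,-1.03) (1.27,6.11) (-3.11,2.63) (-4.14,-6.35) (-2.02,-7.73)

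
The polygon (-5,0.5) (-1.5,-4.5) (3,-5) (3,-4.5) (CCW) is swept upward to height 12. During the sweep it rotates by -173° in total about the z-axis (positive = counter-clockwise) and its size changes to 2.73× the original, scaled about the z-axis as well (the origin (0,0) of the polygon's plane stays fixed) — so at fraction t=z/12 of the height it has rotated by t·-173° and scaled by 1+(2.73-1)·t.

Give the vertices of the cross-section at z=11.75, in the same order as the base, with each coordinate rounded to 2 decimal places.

t = z/height = 11.75/12 = 0.979167
s = 1 + (scale-1)·z/height = 1 + (2.73-1)·11.75/12 = 2.693958
θ = twist·z/height = -173°·11.75/12 = -169.3958° = -2.956515 rad
cos θ = -0.982922, sin θ = -0.184023 (intermediates below are computed at full precision and shown rounded to 5 d.p.)
v1: (-5,0.5) → rotate → (5.00662,0.42865) → ×s → (13.48763,1.15477) → (13.49,1.15)
v2: (-1.5,-4.5) → rotate → (0.64628,4.69918) → ×s → (1.74105,12.65940) → (1.74,12.66)
v3: (3,-5) → rotate → (-3.86888,4.36254) → ×s → (-10.42260,11.75250) → (-10.42,11.75)
v4: (3,-4.5) → rotate → (-3.77687,3.87108) → ×s → (-10.17473,10.42853) → (-10.17,10.43)

Cross-section at z=11.75: (13.49,1.15) (1.74,12.66) (-10.42,11.75) (-10.17,10.43)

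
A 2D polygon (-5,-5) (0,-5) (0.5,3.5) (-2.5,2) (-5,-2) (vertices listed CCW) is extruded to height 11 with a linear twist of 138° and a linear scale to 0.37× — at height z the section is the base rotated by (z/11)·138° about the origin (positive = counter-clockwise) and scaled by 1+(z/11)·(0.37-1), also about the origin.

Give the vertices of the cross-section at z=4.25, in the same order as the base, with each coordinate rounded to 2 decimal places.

t = z/height = 4.25/11 = 0.386364
s = 1 + (scale-1)·z/height = 1 + (0.37-1)·4.25/11 = 0.756591
θ = twist·z/height = 138°·4.25/11 = 53.3182° = 0.930578 rad
cos θ = 0.597371, sin θ = 0.801965 (intermediates below are computed at full precision and shown rounded to 5 d.p.)
v1: (-5,-5) → rotate → (1.02297,-6.99668) → ×s → (0.77397,-5.29362) → (0.77,-5.29)
v2: (0,-5) → rotate → (4.00983,-2.98685) → ×s → (3.03380,-2.25983) → (3.03,-2.26)
v3: (0.5,3.5) → rotate → (-2.50819,2.49178) → ×s → (-1.89768,1.88526) → (-1.90,1.89)
v4: (-2.5,2) → rotate → (-3.09736,-0.81017) → ×s → (-2.34343,-0.61297) → (-2.34,-0.61)
v5: (-5,-2) → rotate → (-1.38292,-5.20457) → ×s → (-1.04631,-3.93773) → (-1.05,-3.94)

Cross-section at z=4.25: (0.77,-5.29) (3.03,-2.26) (-1.90,1.89) (-2.34,-0.61) (-1.05,-3.94)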